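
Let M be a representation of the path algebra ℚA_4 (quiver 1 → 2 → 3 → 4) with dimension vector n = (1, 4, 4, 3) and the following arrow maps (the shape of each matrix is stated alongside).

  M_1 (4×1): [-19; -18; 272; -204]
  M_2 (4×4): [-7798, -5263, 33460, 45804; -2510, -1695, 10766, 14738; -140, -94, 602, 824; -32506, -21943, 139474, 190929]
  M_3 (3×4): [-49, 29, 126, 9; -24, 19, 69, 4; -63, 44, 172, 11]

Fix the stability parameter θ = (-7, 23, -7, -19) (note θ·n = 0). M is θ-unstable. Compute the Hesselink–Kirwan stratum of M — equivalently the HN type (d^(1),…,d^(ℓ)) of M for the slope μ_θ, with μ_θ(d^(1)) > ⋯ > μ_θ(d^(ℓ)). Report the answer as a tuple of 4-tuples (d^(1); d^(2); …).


Interval decomposition of M: I[1,2], I[2,4]^3, I[3,3].
HN type (ℓ=3): μ^(1)=23; μ^(2)=-1; μ^(3)=-7

((0, 1, 0, 0); (0, 3, 3, 3); (1, 0, 1, 0))


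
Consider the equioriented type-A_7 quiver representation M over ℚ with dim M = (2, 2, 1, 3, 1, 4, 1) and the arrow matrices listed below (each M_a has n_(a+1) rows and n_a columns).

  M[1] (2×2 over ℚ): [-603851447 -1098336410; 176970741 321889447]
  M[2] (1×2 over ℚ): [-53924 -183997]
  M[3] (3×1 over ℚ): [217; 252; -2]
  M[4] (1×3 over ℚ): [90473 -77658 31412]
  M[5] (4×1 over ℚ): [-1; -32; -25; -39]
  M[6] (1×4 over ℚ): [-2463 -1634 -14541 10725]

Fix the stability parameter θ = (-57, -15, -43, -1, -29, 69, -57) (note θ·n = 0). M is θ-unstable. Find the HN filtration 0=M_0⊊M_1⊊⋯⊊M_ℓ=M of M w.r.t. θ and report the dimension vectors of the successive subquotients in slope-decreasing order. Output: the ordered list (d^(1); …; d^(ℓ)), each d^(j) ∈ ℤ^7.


Interval decomposition of M: I[1,2], I[1,7], I[4,4]^2, I[6,6]^3.
HN type (ℓ=6): μ^(1)=69; μ^(2)=6; μ^(3)=-1; μ^(4)=-15; μ^(5)=-29; μ^(6)=-57

((0, 0, 0, 0, 0, 3, 0); (0, 0, 0, 0, 0, 1, 1); (0, 0, 0, 2, 0, 0, 0); (0, 1, 0, 1, 1, 0, 0); (0, 1, 1, 0, 0, 0, 0); (2, 0, 0, 0, 0, 0, 0))


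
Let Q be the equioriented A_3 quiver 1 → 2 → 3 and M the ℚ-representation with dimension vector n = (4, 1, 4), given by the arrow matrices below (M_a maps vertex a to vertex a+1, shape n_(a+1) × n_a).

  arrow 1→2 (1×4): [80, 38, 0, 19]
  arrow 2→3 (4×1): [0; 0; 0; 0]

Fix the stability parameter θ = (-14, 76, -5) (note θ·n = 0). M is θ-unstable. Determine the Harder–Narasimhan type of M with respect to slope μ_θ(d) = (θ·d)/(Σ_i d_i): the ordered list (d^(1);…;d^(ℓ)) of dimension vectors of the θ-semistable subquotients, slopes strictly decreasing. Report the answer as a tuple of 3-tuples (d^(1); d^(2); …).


Barcode: M ≅ I[1,1]^3, I[1,2], I[3,3]^4. HN layers by μ_θ (3 steps, strictly decreasing):
  μ^(1)=76; μ^(2)=-5; μ^(3)=-14

((0, 1, 0); (0, 0, 4); (4, 0, 0))


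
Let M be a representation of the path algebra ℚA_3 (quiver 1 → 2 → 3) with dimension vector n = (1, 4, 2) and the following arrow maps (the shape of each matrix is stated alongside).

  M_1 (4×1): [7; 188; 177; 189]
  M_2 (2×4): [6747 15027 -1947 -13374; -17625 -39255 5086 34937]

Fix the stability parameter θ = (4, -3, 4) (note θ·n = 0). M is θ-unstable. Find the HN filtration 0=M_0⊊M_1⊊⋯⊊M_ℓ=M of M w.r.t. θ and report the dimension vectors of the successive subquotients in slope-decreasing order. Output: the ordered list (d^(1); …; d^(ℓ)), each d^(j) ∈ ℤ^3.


Interval decomposition of M: I[1,2], I[2,2], I[2,3]^2.
HN type (ℓ=3): μ^(1)=4; μ^(2)=1/2; μ^(3)=-3

((0, 0, 2); (1, 1, 0); (0, 3, 0))


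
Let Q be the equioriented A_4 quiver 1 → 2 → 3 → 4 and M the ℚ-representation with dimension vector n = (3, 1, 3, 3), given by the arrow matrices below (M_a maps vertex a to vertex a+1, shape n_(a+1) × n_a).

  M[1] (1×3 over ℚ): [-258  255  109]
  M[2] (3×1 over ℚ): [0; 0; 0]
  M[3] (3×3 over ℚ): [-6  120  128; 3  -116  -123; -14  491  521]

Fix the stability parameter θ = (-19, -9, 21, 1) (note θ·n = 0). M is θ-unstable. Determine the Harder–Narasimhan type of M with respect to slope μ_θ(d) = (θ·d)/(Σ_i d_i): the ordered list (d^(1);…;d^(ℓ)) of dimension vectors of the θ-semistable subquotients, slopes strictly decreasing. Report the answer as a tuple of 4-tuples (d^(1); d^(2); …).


Via rank(M_{q-1}∘⋯∘M_p): M ≅ I[1,1]^2, I[1,2], I[3,4]^3.
μ_θ-semistable layers: μ^(1)=11; μ^(2)=-9; μ^(3)=-19

((0, 0, 3, 3); (0, 1, 0, 0); (3, 0, 0, 0))


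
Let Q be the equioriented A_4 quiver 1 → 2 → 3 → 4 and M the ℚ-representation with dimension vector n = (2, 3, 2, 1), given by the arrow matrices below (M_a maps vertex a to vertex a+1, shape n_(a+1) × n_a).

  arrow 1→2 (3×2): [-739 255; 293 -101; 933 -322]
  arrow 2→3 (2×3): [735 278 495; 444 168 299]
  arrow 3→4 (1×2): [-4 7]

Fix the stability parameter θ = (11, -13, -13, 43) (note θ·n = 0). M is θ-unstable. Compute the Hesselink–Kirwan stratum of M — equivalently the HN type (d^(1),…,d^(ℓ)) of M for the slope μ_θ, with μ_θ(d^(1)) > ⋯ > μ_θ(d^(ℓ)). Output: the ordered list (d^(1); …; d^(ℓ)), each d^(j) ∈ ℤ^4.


Via rank(M_{q-1}∘⋯∘M_p): M ≅ I[1,3], I[1,4], I[2,2].
μ_θ-semistable layers: μ^(1)=43; μ^(2)=-5; μ^(3)=-13

((0, 0, 0, 1); (2, 2, 2, 0); (0, 1, 0, 0))


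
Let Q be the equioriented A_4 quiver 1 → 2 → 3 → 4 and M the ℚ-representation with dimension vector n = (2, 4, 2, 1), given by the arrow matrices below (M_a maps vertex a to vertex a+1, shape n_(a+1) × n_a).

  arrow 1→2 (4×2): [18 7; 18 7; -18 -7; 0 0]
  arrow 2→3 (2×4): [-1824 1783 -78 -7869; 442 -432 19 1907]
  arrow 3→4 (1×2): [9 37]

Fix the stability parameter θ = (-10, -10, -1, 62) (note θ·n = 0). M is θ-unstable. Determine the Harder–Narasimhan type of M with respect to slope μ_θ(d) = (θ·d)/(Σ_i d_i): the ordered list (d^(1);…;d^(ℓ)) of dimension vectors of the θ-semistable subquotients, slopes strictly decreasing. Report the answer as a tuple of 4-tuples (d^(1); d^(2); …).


Barcode: M ≅ I[1,1], I[1,3], I[2,2]^2, I[2,4]. HN layers by μ_θ (3 steps, strictly decreasing):
  μ^(1)=62; μ^(2)=-1; μ^(3)=-10

((0, 0, 0, 1); (0, 0, 2, 0); (2, 4, 0, 0))


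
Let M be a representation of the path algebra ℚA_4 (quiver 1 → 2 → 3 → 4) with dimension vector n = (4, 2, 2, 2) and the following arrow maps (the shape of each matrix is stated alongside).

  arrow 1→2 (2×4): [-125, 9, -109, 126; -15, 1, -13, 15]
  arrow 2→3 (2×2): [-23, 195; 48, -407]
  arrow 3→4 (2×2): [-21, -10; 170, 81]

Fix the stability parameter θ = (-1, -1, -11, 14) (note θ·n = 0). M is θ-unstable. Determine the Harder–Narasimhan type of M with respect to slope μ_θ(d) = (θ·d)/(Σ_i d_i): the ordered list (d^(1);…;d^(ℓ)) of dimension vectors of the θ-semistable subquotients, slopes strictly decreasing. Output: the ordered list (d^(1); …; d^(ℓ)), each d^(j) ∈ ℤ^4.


Barcode: M ≅ I[1,1]^2, I[1,4]^2. HN layers by μ_θ (3 steps, strictly decreasing):
  μ^(1)=14; μ^(2)=-1; μ^(3)=-13/3

((0, 0, 0, 2); (2, 0, 0, 0); (2, 2, 2, 0))


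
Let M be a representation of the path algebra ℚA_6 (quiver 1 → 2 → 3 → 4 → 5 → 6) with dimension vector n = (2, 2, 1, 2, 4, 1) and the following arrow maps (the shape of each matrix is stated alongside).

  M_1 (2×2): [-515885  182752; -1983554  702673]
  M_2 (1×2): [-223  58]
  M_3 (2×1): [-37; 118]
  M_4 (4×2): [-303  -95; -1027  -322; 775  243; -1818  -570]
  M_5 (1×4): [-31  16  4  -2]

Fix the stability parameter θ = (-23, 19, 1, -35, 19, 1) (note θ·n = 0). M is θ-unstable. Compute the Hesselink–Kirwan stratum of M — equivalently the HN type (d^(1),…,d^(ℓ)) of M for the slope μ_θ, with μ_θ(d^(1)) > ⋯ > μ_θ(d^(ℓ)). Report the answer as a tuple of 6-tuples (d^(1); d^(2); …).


Barcode: M ≅ I[1,2], I[1,6], I[4,5], I[5,5]^2. HN layers by μ_θ (5 steps, strictly decreasing):
  μ^(1)=19; μ^(2)=10; μ^(3)=-5; μ^(4)=-23; μ^(5)=-35

((0, 1, 0, 0, 3, 0); (0, 0, 0, 0, 1, 1); (0, 1, 1, 1, 0, 0); (2, 0, 0, 0, 0, 0); (0, 0, 0, 1, 0, 0))


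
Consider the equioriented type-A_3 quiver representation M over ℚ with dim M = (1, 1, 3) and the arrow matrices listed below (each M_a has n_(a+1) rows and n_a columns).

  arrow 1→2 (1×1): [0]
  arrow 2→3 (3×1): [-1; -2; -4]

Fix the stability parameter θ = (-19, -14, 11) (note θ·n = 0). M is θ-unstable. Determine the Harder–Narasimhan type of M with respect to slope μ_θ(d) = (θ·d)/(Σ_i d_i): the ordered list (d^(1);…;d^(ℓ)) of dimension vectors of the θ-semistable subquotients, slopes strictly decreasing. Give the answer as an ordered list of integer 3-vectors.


Barcode: M ≅ I[1,1], I[2,3], I[3,3]^2. HN layers by μ_θ (3 steps, strictly decreasing):
  μ^(1)=11; μ^(2)=-14; μ^(3)=-19

((0, 0, 3); (0, 1, 0); (1, 0, 0))


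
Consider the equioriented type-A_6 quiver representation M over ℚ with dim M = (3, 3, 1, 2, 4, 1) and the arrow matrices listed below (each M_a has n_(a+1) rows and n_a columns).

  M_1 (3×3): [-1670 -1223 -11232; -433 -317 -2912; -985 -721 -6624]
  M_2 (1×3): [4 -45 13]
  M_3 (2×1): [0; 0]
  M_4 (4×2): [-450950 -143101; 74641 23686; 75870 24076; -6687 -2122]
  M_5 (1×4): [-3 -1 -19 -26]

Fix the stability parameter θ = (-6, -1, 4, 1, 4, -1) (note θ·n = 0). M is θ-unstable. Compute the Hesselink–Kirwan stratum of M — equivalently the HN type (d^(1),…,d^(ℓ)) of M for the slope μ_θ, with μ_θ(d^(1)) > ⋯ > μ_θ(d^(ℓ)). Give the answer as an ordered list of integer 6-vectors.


Interval decomposition of M: I[1,1], I[1,2]^2, I[2,3], I[4,5], I[4,6], I[5,5]^2.
HN type (ℓ=5): μ^(1)=4; μ^(2)=3/2; μ^(3)=1; μ^(4)=-1; μ^(5)=-6

((0, 0, 1, 0, 3, 0); (0, 0, 0, 0, 1, 1); (0, 0, 0, 2, 0, 0); (0, 3, 0, 0, 0, 0); (3, 0, 0, 0, 0, 0))


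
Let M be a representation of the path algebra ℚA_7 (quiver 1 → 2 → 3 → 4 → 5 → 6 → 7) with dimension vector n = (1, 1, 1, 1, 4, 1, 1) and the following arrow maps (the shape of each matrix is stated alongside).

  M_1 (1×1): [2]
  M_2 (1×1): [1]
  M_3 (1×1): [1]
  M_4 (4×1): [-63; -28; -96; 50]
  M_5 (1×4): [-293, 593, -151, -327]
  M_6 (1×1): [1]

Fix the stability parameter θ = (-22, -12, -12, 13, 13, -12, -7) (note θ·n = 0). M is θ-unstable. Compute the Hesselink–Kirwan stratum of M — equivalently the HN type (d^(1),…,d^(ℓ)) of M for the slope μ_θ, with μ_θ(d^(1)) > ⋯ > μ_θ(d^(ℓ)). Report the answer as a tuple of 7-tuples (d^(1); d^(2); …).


Via rank(M_{q-1}∘⋯∘M_p): M ≅ I[1,7], I[5,5]^3.
μ_θ-semistable layers: μ^(1)=13; μ^(2)=7/4; μ^(3)=-12; μ^(4)=-22

((0, 0, 0, 0, 3, 0, 0); (0, 0, 0, 1, 1, 1, 1); (0, 1, 1, 0, 0, 0, 0); (1, 0, 0, 0, 0, 0, 0))


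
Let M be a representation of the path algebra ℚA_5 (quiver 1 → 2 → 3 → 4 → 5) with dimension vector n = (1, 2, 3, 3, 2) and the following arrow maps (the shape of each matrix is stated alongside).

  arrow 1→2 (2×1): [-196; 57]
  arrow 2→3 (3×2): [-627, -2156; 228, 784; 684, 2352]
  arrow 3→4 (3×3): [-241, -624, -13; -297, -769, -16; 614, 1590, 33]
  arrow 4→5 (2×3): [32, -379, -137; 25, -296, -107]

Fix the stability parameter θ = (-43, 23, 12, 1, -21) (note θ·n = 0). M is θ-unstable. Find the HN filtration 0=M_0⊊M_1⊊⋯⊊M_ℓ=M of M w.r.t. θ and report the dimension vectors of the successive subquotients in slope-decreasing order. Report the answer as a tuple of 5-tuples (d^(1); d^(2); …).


Interval decomposition of M: I[1,2], I[2,5], I[3,4], I[3,5].
HN type (ℓ=5): μ^(1)=23; μ^(2)=13/2; μ^(3)=15/4; μ^(4)=-8/3; μ^(5)=-43

((0, 1, 0, 0, 0); (0, 0, 1, 1, 0); (0, 1, 1, 1, 1); (0, 0, 1, 1, 1); (1, 0, 0, 0, 0))


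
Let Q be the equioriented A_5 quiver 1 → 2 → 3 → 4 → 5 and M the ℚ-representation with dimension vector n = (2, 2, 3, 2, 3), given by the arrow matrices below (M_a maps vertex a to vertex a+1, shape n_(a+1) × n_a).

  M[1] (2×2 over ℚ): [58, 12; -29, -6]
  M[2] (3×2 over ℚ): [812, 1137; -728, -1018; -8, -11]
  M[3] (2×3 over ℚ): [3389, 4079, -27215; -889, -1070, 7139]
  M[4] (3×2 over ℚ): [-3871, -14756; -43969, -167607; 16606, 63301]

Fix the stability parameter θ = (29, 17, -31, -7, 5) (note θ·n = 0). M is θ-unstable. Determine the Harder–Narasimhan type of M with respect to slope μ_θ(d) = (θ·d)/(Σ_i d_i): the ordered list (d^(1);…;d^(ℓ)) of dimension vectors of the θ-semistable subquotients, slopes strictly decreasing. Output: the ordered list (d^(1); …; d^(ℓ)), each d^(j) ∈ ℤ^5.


Via rank(M_{q-1}∘⋯∘M_p): M ≅ I[1,1], I[1,5], I[2,5], I[3,3], I[5,5].
μ_θ-semistable layers: μ^(1)=29; μ^(2)=5; μ^(3)=2; μ^(4)=-7; μ^(5)=-31

((1, 0, 0, 0, 0); (0, 0, 0, 0, 3); (1, 1, 1, 1, 0); (0, 1, 1, 1, 0); (0, 0, 1, 0, 0))


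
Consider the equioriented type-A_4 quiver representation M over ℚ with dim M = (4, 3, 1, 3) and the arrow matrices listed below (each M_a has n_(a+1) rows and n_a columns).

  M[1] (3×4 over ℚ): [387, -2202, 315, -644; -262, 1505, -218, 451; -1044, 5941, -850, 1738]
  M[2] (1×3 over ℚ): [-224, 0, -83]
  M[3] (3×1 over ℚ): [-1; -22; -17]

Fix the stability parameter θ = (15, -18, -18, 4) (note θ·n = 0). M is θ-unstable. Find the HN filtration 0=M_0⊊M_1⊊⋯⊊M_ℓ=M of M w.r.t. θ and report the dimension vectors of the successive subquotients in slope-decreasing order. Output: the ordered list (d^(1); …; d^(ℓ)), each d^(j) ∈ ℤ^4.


Interval decomposition of M: I[1,1], I[1,2]^2, I[1,4], I[4,4]^2.
HN type (ℓ=4): μ^(1)=15; μ^(2)=4; μ^(3)=-3/2; μ^(4)=-7

((1, 0, 0, 0); (0, 0, 0, 3); (2, 2, 0, 0); (1, 1, 1, 0))


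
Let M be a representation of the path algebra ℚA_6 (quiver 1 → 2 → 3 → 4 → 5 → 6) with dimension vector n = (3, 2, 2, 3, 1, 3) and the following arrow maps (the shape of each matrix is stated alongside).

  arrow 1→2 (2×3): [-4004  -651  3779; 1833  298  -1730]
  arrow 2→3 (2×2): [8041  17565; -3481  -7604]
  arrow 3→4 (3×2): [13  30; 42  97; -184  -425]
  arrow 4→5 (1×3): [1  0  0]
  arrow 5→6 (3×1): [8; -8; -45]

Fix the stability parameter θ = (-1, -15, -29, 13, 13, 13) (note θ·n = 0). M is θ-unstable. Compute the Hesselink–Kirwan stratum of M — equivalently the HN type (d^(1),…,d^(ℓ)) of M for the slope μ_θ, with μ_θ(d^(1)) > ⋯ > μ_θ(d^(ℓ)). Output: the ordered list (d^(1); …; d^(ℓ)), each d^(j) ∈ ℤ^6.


Via rank(M_{q-1}∘⋯∘M_p): M ≅ I[1,1], I[1,4], I[1,6], I[4,4], I[6,6]^2.
μ_θ-semistable layers: μ^(1)=13; μ^(2)=-1; μ^(3)=-15

((0, 0, 0, 3, 1, 3); (1, 0, 0, 0, 0, 0); (2, 2, 2, 0, 0, 0))


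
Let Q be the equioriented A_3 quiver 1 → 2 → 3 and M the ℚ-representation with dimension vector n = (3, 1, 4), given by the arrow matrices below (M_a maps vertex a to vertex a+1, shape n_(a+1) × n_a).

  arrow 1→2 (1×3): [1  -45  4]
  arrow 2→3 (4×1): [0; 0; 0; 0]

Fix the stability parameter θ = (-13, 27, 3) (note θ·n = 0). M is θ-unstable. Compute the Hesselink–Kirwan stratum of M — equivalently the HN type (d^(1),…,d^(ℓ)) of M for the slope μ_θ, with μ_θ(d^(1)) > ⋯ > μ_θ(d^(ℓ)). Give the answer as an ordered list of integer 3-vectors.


Barcode: M ≅ I[1,1]^2, I[1,2], I[3,3]^4. HN layers by μ_θ (3 steps, strictly decreasing):
  μ^(1)=27; μ^(2)=3; μ^(3)=-13

((0, 1, 0); (0, 0, 4); (3, 0, 0))


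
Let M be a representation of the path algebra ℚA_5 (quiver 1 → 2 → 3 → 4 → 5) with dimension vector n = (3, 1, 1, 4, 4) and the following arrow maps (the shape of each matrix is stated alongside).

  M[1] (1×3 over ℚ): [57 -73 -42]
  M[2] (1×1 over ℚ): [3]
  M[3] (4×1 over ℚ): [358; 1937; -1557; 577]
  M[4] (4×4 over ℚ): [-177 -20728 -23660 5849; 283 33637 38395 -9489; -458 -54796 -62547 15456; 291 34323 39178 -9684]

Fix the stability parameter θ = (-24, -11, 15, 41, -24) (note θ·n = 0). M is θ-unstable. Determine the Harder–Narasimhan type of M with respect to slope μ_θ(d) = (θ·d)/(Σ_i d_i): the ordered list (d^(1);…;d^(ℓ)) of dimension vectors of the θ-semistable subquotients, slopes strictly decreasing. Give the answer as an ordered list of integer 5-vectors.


Barcode: M ≅ I[1,1]^2, I[1,5], I[4,5]^3. HN layers by μ_θ (4 steps, strictly decreasing):
  μ^(1)=32/3; μ^(2)=17/2; μ^(3)=-11; μ^(4)=-24

((0, 0, 1, 1, 1); (0, 0, 0, 3, 3); (0, 1, 0, 0, 0); (3, 0, 0, 0, 0))


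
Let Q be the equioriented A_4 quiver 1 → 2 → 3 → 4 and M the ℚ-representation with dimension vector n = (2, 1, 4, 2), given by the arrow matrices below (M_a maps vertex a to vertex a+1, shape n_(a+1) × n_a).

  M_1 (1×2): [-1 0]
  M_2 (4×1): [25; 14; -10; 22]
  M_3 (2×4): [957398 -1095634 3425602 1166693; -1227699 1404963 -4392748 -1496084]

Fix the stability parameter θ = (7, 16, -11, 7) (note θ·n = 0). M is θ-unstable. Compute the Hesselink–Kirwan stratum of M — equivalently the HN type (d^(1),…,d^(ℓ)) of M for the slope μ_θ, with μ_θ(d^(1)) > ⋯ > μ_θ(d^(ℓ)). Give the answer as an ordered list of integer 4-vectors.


Via rank(M_{q-1}∘⋯∘M_p): M ≅ I[1,1], I[1,4], I[3,3]^2, I[3,4].
μ_θ-semistable layers: μ^(1)=7; μ^(2)=4; μ^(3)=-11

((1, 0, 0, 2); (1, 1, 1, 0); (0, 0, 3, 0))


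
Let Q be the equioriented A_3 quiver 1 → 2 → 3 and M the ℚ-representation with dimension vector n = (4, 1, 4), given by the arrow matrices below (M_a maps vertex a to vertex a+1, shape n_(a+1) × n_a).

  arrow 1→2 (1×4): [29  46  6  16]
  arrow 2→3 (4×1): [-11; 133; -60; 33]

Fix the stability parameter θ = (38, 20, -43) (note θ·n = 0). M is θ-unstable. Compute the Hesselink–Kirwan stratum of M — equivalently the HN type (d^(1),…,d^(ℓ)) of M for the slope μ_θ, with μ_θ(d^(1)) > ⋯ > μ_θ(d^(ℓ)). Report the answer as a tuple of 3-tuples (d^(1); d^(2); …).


Via rank(M_{q-1}∘⋯∘M_p): M ≅ I[1,1]^3, I[1,3], I[3,3]^3.
μ_θ-semistable layers: μ^(1)=38; μ^(2)=5; μ^(3)=-43

((3, 0, 0); (1, 1, 1); (0, 0, 3))


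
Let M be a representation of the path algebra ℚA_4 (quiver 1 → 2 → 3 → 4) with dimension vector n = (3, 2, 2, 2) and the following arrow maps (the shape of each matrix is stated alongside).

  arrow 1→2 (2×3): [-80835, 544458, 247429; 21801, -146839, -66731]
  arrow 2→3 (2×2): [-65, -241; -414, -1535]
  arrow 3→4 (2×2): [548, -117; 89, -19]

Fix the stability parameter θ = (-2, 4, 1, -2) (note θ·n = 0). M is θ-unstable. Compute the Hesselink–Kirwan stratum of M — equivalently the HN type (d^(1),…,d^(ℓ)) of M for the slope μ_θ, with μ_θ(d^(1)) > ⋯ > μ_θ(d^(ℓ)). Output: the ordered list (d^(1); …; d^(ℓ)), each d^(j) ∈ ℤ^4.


Via rank(M_{q-1}∘⋯∘M_p): M ≅ I[1,1], I[1,4]^2.
μ_θ-semistable layers: μ^(1)=1; μ^(2)=-2

((0, 2, 2, 2); (3, 0, 0, 0))


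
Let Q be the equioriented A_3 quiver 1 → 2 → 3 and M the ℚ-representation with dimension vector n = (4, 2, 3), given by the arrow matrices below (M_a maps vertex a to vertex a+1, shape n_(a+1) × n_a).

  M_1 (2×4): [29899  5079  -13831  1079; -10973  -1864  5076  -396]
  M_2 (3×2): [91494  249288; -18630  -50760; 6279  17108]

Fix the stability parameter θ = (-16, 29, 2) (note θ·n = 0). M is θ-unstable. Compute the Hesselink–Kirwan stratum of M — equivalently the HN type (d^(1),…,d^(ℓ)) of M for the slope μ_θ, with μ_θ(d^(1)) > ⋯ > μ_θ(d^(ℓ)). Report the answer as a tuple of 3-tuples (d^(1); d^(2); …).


Via rank(M_{q-1}∘⋯∘M_p): M ≅ I[1,1]^2, I[1,2], I[1,3], I[3,3]^2.
μ_θ-semistable layers: μ^(1)=29; μ^(2)=31/2; μ^(3)=2; μ^(4)=-16

((0, 1, 0); (0, 1, 1); (0, 0, 2); (4, 0, 0))


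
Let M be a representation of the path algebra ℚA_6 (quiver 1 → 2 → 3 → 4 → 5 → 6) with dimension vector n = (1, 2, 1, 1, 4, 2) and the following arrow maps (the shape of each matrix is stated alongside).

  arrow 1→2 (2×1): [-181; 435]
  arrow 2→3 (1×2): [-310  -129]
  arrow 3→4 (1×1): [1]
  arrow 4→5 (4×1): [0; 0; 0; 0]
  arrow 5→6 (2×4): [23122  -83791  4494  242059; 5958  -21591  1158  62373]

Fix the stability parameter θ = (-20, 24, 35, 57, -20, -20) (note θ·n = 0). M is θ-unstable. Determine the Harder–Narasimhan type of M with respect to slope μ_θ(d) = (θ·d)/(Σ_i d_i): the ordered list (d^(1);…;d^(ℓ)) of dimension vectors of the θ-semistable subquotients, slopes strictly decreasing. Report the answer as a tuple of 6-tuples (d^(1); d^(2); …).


Via rank(M_{q-1}∘⋯∘M_p): M ≅ I[1,4], I[2,2], I[5,5]^2, I[5,6]^2.
μ_θ-semistable layers: μ^(1)=57; μ^(2)=35; μ^(3)=24; μ^(4)=-20

((0, 0, 0, 1, 0, 0); (0, 0, 1, 0, 0, 0); (0, 2, 0, 0, 0, 0); (1, 0, 0, 0, 4, 2))


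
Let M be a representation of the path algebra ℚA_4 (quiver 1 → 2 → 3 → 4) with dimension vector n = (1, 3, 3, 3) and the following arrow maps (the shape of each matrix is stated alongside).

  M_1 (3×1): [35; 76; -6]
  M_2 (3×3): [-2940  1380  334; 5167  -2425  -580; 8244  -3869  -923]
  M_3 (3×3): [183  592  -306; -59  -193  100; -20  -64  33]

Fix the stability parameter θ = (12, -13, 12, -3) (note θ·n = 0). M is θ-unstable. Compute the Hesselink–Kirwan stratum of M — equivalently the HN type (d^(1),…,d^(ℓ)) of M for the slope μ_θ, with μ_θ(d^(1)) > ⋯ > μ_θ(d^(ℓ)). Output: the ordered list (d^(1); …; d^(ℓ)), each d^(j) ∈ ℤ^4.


Via rank(M_{q-1}∘⋯∘M_p): M ≅ I[1,4], I[2,4]^2.
μ_θ-semistable layers: μ^(1)=9/2; μ^(2)=-1/2; μ^(3)=-13

((0, 0, 3, 3); (1, 1, 0, 0); (0, 2, 0, 0))


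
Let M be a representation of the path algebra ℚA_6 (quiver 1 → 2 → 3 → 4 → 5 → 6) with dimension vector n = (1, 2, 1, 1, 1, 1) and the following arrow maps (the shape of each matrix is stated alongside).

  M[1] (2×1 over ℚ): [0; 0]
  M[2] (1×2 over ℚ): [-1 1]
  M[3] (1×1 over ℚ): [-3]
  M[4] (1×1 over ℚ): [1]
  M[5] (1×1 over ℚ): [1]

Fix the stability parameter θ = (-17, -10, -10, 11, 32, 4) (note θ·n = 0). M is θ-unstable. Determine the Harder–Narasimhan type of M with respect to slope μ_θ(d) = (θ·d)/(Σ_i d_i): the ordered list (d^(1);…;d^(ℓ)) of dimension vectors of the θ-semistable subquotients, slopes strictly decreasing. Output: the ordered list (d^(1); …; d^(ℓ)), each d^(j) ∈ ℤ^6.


Via rank(M_{q-1}∘⋯∘M_p): M ≅ I[1,1], I[2,2], I[2,6].
μ_θ-semistable layers: μ^(1)=18; μ^(2)=11; μ^(3)=-10; μ^(4)=-17

((0, 0, 0, 0, 1, 1); (0, 0, 0, 1, 0, 0); (0, 2, 1, 0, 0, 0); (1, 0, 0, 0, 0, 0))


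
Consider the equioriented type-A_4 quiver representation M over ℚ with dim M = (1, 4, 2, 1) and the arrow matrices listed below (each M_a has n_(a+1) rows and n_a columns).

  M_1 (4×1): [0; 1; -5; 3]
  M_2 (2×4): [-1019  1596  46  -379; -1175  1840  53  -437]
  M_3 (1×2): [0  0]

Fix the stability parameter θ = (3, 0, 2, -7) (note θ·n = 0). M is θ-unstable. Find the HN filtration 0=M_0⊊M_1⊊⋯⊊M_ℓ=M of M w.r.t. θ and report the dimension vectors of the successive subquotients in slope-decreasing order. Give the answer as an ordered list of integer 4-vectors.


Interval decomposition of M: I[1,3], I[2,2]^2, I[2,3], I[4,4].
HN type (ℓ=4): μ^(1)=2; μ^(2)=3/2; μ^(3)=0; μ^(4)=-7

((0, 0, 2, 0); (1, 1, 0, 0); (0, 3, 0, 0); (0, 0, 0, 1))


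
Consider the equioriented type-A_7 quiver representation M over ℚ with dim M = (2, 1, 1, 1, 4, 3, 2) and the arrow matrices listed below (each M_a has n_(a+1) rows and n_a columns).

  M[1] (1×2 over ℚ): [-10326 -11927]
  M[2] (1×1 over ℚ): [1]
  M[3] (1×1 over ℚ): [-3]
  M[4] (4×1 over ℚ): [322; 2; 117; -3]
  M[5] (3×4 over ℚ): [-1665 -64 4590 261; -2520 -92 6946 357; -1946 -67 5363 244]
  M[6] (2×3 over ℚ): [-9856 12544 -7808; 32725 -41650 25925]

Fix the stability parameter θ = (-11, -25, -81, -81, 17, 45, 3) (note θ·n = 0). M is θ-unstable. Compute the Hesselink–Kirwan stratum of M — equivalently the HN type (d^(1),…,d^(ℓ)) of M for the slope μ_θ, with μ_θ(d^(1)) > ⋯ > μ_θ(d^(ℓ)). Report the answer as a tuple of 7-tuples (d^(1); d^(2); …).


Barcode: M ≅ I[1,1], I[1,6], I[5,5], I[5,6], I[5,7], I[7,7]. HN layers by μ_θ (6 steps, strictly decreasing):
  μ^(1)=45; μ^(2)=24; μ^(3)=17; μ^(4)=3; μ^(5)=-11; μ^(6)=-99/2

((0, 0, 0, 0, 0, 2, 0); (0, 0, 0, 0, 0, 1, 1); (0, 0, 0, 0, 4, 0, 0); (0, 0, 0, 0, 0, 0, 1); (1, 0, 0, 0, 0, 0, 0); (1, 1, 1, 1, 0, 0, 0))


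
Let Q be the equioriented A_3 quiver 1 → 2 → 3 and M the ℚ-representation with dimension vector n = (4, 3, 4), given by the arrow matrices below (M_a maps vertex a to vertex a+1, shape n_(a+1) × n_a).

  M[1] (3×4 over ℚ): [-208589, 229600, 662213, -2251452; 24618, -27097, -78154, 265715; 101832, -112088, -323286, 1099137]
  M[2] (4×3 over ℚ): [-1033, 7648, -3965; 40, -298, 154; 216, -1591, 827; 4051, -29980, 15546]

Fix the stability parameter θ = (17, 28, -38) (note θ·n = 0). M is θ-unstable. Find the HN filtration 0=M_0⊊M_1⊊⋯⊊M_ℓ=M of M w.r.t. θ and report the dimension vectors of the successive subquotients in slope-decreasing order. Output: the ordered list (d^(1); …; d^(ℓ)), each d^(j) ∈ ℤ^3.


Via rank(M_{q-1}∘⋯∘M_p): M ≅ I[1,1], I[1,3]^3, I[3,3].
μ_θ-semistable layers: μ^(1)=17; μ^(2)=7/3; μ^(3)=-38

((1, 0, 0); (3, 3, 3); (0, 0, 1))


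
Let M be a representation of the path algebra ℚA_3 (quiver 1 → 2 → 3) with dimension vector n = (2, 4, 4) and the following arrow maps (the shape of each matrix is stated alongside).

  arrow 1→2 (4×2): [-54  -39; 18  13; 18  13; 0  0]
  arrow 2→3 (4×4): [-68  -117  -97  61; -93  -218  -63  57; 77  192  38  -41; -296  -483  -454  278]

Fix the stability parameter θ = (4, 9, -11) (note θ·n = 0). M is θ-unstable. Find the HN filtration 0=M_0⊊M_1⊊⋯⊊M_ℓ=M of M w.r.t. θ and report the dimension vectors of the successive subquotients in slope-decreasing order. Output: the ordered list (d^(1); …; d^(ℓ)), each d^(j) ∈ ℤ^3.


Barcode: M ≅ I[1,1], I[1,3], I[2,3]^3. HN layers by μ_θ (3 steps, strictly decreasing):
  μ^(1)=4; μ^(2)=2/3; μ^(3)=-1

((1, 0, 0); (1, 1, 1); (0, 3, 3))


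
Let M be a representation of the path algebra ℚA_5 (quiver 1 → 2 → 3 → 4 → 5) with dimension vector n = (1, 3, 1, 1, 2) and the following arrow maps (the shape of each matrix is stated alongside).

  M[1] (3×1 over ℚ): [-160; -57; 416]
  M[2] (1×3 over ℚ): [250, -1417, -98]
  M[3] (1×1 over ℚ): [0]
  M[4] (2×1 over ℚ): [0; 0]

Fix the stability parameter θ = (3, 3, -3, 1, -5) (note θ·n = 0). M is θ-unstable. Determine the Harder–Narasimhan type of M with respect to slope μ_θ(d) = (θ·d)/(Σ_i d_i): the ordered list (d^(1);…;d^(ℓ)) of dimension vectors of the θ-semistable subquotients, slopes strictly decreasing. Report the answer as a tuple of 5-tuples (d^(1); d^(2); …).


Interval decomposition of M: I[1,3], I[2,2]^2, I[4,4], I[5,5]^2.
HN type (ℓ=3): μ^(1)=3; μ^(2)=1; μ^(3)=-5

((0, 2, 0, 0, 0); (1, 1, 1, 1, 0); (0, 0, 0, 0, 2))


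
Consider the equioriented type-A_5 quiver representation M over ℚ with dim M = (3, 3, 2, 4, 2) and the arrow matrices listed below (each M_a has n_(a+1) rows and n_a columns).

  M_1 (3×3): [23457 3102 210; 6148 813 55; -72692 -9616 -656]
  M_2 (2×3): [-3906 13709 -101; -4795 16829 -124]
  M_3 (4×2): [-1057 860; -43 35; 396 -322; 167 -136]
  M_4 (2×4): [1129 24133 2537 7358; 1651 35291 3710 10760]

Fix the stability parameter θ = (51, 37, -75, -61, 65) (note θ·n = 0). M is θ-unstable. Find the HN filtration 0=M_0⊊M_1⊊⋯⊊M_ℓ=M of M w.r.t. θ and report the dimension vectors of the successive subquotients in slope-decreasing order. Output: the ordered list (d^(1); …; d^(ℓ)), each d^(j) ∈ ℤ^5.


Interval decomposition of M: I[1,1], I[1,5]^2, I[2,2], I[4,4]^2.
HN type (ℓ=5): μ^(1)=65; μ^(2)=51; μ^(3)=37; μ^(4)=-12; μ^(5)=-61

((0, 0, 0, 0, 2); (1, 0, 0, 0, 0); (0, 1, 0, 0, 0); (2, 2, 2, 2, 0); (0, 0, 0, 2, 0))


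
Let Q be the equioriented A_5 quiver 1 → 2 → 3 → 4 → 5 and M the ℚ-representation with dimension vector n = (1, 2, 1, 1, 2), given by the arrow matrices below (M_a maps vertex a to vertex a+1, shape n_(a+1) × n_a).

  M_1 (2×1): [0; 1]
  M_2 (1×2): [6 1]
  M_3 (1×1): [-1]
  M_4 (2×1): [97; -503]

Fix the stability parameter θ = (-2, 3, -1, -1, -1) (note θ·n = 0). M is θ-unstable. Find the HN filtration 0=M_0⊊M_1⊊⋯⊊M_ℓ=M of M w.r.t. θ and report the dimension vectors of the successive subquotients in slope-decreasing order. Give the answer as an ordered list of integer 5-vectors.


Barcode: M ≅ I[1,5], I[2,2], I[5,5]. HN layers by μ_θ (4 steps, strictly decreasing):
  μ^(1)=3; μ^(2)=0; μ^(3)=-1; μ^(4)=-2

((0, 1, 0, 0, 0); (0, 1, 1, 1, 1); (0, 0, 0, 0, 1); (1, 0, 0, 0, 0))


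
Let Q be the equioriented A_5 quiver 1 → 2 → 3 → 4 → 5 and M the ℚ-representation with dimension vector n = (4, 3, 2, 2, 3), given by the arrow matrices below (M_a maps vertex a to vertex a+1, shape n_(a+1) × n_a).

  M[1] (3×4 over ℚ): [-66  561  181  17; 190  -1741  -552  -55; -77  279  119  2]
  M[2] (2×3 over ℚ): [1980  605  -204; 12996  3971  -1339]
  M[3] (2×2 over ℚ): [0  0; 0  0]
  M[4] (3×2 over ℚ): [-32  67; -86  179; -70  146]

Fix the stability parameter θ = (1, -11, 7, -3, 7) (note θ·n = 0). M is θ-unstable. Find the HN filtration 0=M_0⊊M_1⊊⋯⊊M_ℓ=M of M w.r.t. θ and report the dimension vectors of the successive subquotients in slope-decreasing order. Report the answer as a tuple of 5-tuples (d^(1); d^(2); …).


Via rank(M_{q-1}∘⋯∘M_p): M ≅ I[1,1], I[1,2], I[1,3]^2, I[4,5]^2, I[5,5].
μ_θ-semistable layers: μ^(1)=7; μ^(2)=1; μ^(3)=-3; μ^(4)=-5

((0, 0, 2, 0, 3); (1, 0, 0, 0, 0); (0, 0, 0, 2, 0); (3, 3, 0, 0, 0))


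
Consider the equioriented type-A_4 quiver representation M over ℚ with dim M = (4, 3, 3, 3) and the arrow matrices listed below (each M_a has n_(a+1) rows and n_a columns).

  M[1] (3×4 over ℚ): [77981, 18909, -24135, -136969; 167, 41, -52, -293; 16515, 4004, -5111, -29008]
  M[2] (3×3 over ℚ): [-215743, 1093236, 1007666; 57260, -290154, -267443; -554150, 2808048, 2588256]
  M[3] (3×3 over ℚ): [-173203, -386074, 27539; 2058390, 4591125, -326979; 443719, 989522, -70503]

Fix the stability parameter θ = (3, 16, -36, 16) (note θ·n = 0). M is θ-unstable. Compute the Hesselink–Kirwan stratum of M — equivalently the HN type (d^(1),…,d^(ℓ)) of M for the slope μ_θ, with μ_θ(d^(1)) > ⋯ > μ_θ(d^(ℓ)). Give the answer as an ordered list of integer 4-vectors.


Barcode: M ≅ I[1,1], I[1,2], I[1,4]^2, I[3,3], I[4,4]. HN layers by μ_θ (4 steps, strictly decreasing):
  μ^(1)=16; μ^(2)=3; μ^(3)=-17/3; μ^(4)=-36

((0, 1, 0, 3); (2, 0, 0, 0); (2, 2, 2, 0); (0, 0, 1, 0))


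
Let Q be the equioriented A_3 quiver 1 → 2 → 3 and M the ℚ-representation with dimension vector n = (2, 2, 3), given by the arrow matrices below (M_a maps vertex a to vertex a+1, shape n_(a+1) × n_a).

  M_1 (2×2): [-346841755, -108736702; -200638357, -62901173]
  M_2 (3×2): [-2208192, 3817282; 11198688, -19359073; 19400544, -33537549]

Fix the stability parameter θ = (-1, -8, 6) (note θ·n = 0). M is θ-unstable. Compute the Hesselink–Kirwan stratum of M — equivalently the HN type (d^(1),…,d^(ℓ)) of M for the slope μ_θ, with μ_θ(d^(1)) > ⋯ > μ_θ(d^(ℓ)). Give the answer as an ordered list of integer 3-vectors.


Interval decomposition of M: I[1,2], I[1,3], I[3,3]^2.
HN type (ℓ=2): μ^(1)=6; μ^(2)=-9/2

((0, 0, 3); (2, 2, 0))


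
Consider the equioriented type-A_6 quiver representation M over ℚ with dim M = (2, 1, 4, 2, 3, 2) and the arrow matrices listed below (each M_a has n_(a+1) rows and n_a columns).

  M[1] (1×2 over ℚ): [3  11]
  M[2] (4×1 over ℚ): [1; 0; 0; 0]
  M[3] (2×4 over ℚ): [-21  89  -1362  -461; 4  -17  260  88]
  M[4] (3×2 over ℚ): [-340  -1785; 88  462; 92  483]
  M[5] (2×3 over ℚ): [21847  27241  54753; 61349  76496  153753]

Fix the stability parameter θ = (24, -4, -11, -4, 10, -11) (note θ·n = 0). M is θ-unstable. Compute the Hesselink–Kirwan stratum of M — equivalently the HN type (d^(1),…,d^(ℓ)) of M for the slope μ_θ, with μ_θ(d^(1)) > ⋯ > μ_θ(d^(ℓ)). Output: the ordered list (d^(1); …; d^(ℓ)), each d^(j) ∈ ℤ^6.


Interval decomposition of M: I[1,1], I[1,4], I[3,3]^2, I[3,6], I[5,5], I[5,6].
HN type (ℓ=6): μ^(1)=24; μ^(2)=10; μ^(3)=5/4; μ^(4)=-1/2; μ^(5)=-4; μ^(6)=-11

((1, 0, 0, 0, 0, 0); (0, 0, 0, 0, 1, 0); (1, 1, 1, 1, 0, 0); (0, 0, 0, 0, 2, 2); (0, 0, 0, 1, 0, 0); (0, 0, 3, 0, 0, 0))


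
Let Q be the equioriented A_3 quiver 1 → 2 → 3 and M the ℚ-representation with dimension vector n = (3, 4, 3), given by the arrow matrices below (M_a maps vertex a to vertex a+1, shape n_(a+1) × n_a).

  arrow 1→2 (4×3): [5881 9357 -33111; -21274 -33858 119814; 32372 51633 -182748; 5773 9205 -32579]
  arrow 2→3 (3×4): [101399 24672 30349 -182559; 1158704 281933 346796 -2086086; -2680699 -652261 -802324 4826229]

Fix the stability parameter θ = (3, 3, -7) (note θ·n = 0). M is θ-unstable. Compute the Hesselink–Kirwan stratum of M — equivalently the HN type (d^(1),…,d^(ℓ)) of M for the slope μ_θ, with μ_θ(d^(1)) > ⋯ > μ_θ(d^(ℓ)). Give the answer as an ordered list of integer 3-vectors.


Barcode: M ≅ I[1,1], I[1,2], I[1,3], I[2,3]^2. HN layers by μ_θ (3 steps, strictly decreasing):
  μ^(1)=3; μ^(2)=-1/3; μ^(3)=-2

((2, 1, 0); (1, 1, 1); (0, 2, 2))


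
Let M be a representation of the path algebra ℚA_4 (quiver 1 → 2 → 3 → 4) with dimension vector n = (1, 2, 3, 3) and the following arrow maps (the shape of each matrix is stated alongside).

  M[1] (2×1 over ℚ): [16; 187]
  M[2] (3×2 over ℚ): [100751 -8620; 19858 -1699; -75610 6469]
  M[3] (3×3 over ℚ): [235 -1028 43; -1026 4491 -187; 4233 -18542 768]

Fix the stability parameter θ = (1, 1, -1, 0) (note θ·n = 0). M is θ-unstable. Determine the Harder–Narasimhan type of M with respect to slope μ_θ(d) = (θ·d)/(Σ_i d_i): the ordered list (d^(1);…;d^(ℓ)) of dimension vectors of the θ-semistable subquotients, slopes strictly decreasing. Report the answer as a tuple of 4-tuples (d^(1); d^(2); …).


Barcode: M ≅ I[1,4], I[2,4], I[3,4]. HN layers by μ_θ (3 steps, strictly decreasing):
  μ^(1)=1/4; μ^(2)=0; μ^(3)=-1

((1, 1, 1, 1); (0, 1, 1, 2); (0, 0, 1, 0))


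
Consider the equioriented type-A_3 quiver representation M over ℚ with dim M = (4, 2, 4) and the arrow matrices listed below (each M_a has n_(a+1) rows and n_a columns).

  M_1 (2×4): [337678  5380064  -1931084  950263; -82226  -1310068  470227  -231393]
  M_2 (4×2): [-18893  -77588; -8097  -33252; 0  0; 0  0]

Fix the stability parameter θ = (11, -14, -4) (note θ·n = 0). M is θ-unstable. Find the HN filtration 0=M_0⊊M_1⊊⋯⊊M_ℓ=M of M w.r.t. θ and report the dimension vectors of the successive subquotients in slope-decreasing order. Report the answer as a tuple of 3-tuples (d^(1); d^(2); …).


Interval decomposition of M: I[1,1]^2, I[1,2], I[1,3], I[3,3]^3.
HN type (ℓ=4): μ^(1)=11; μ^(2)=-3/2; μ^(3)=-7/3; μ^(4)=-4

((2, 0, 0); (1, 1, 0); (1, 1, 1); (0, 0, 3))


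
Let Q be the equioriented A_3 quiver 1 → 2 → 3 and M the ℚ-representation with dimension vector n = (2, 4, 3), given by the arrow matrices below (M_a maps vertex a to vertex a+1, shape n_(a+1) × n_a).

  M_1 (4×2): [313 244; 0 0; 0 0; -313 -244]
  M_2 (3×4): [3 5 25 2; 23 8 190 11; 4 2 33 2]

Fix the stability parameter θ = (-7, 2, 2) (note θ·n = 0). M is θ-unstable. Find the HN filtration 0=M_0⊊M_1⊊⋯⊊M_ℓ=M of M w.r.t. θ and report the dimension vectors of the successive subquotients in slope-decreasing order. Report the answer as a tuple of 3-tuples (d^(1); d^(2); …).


Interval decomposition of M: I[1,1], I[1,3], I[2,2], I[2,3]^2.
HN type (ℓ=2): μ^(1)=2; μ^(2)=-7

((0, 4, 3); (2, 0, 0))


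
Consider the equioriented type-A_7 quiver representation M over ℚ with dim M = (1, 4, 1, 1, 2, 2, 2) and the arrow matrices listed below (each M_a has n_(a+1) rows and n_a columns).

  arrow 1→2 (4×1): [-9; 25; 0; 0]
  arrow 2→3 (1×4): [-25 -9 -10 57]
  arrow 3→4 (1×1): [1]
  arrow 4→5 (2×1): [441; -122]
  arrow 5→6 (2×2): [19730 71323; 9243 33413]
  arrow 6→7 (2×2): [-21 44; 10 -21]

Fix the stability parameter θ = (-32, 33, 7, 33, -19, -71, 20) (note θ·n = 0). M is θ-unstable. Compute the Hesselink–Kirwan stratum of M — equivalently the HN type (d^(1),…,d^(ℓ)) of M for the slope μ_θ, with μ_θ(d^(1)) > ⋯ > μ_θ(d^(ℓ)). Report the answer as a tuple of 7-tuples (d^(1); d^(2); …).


Barcode: M ≅ I[1,2], I[2,2]^2, I[2,7], I[5,7]. HN layers by μ_θ (5 steps, strictly decreasing):
  μ^(1)=33; μ^(2)=20; μ^(3)=-17/5; μ^(4)=-32; μ^(5)=-45

((0, 3, 0, 0, 0, 0, 0); (0, 0, 0, 0, 0, 0, 2); (0, 1, 1, 1, 1, 1, 0); (1, 0, 0, 0, 0, 0, 0); (0, 0, 0, 0, 1, 1, 0))


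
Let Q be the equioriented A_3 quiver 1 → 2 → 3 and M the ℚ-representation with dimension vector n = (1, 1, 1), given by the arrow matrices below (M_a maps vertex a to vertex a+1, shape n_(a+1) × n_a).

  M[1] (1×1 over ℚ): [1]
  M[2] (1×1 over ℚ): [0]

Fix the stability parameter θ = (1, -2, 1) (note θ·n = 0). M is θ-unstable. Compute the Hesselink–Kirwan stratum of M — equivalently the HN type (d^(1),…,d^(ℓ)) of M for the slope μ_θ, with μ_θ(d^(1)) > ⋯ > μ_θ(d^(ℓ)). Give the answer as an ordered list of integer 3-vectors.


Interval decomposition of M: I[1,2], I[3,3].
HN type (ℓ=2): μ^(1)=1; μ^(2)=-1/2

((0, 0, 1); (1, 1, 0))


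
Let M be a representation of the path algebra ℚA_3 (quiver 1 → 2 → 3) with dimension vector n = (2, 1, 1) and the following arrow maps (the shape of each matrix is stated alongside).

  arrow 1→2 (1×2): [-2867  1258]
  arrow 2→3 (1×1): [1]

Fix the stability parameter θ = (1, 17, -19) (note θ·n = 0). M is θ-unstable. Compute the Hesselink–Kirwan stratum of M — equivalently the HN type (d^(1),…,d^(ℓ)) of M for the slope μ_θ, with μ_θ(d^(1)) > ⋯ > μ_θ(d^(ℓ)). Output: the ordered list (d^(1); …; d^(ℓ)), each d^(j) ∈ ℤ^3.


Via rank(M_{q-1}∘⋯∘M_p): M ≅ I[1,1], I[1,3].
μ_θ-semistable layers: μ^(1)=1; μ^(2)=-1/3

((1, 0, 0); (1, 1, 1))


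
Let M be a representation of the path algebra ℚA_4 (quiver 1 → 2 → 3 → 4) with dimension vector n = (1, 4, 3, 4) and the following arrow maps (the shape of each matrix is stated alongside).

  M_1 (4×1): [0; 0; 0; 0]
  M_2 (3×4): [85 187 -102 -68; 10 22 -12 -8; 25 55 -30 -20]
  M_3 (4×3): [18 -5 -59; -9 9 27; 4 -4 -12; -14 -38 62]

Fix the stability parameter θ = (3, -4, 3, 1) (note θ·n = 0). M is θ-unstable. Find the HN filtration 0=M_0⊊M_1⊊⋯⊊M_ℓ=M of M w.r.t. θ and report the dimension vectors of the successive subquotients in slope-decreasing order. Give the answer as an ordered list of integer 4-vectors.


Barcode: M ≅ I[1,1], I[2,2]^3, I[2,4], I[3,3], I[3,4], I[4,4]^2. HN layers by μ_θ (4 steps, strictly decreasing):
  μ^(1)=3; μ^(2)=2; μ^(3)=1; μ^(4)=-4

((1, 0, 1, 0); (0, 0, 2, 2); (0, 0, 0, 2); (0, 4, 0, 0))


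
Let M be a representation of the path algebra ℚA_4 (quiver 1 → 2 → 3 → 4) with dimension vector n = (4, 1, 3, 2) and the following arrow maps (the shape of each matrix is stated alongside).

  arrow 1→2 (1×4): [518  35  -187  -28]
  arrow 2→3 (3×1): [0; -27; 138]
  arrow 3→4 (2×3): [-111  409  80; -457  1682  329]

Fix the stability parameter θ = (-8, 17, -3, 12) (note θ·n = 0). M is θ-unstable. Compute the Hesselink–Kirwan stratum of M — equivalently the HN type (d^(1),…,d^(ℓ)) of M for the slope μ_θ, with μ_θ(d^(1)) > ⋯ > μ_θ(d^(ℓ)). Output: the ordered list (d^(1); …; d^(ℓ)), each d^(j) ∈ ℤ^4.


Interval decomposition of M: I[1,1]^3, I[1,4], I[3,3], I[3,4].
HN type (ℓ=4): μ^(1)=12; μ^(2)=7; μ^(3)=-3; μ^(4)=-8

((0, 0, 0, 2); (0, 1, 1, 0); (0, 0, 2, 0); (4, 0, 0, 0))


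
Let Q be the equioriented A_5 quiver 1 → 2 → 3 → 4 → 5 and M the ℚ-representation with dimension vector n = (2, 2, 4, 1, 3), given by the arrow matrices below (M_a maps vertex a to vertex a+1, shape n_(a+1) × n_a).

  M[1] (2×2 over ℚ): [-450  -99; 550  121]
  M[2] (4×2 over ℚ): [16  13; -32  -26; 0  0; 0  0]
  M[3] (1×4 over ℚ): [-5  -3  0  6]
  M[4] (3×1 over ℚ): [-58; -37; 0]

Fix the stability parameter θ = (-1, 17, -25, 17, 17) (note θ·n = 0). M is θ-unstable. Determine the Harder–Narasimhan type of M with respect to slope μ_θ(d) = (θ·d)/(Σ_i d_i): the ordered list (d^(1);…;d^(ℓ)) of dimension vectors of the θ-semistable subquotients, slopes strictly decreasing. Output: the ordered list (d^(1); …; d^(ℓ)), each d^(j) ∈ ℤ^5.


Via rank(M_{q-1}∘⋯∘M_p): M ≅ I[1,1], I[1,5], I[2,2], I[3,3]^3, I[5,5]^2.
μ_θ-semistable layers: μ^(1)=17; μ^(2)=-1; μ^(3)=-3; μ^(4)=-25

((0, 1, 0, 1, 3); (1, 0, 0, 0, 0); (1, 1, 1, 0, 0); (0, 0, 3, 0, 0))
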